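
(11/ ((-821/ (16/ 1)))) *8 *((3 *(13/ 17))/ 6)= -9152/ 13957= -0.66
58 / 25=2.32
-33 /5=-6.60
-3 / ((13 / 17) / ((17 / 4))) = -867 / 52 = -16.67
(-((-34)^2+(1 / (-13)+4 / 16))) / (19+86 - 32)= -60121 / 3796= -15.84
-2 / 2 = -1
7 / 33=0.21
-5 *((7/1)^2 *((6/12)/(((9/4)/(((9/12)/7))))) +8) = -275/6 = -45.83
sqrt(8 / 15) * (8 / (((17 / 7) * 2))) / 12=14 * sqrt(30) / 765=0.10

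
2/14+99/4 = 697/28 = 24.89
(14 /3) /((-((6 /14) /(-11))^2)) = -83006 /27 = -3074.30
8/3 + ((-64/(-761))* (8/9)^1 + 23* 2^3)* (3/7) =81.56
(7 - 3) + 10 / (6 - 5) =14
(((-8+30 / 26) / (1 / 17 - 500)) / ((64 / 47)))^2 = 5056774321 / 50001416884224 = 0.00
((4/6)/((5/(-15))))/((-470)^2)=-1/110450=-0.00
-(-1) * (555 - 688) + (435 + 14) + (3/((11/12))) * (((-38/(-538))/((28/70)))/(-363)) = 113139754/358039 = 316.00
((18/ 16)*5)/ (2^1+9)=45/ 88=0.51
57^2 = 3249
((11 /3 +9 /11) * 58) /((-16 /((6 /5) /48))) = -1073 /2640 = -0.41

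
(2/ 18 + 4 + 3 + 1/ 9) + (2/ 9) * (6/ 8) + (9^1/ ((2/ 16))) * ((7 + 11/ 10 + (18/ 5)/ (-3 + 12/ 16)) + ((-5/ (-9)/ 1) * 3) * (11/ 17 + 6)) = 389549/ 306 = 1273.04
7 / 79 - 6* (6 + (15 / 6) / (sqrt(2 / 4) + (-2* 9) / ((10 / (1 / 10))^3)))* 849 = -301823152096921531 / 9874999993601 - 1591875000000000* sqrt(2) / 124999999919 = -48574.38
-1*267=-267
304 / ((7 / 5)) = 1520 / 7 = 217.14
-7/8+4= 25/8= 3.12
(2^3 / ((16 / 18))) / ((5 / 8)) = 72 / 5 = 14.40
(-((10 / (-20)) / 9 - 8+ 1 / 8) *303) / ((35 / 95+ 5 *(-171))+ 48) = -1095749 / 367824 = -2.98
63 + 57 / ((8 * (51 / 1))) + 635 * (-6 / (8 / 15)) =-962963 / 136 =-7080.61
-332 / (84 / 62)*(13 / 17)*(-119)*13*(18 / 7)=5218044 / 7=745434.86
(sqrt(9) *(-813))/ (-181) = 2439/ 181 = 13.48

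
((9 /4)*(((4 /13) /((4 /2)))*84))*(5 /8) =945 /52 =18.17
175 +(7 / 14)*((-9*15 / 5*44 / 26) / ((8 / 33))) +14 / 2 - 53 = 3615 / 104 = 34.76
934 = 934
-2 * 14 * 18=-504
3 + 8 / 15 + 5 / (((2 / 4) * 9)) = 209 / 45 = 4.64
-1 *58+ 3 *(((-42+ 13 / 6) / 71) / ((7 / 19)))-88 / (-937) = -58187369 / 931378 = -62.47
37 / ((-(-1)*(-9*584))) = -0.01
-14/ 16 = -7/ 8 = -0.88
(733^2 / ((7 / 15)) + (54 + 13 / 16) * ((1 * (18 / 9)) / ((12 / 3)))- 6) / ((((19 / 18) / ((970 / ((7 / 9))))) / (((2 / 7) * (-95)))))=-36923249222.94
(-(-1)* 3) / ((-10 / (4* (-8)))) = 48 / 5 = 9.60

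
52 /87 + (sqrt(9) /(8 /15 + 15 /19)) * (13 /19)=187 /87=2.15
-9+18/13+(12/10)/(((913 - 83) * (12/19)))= -821453/107900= -7.61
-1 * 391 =-391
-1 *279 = -279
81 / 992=0.08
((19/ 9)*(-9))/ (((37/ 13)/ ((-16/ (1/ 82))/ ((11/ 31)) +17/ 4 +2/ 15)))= 602044469/ 24420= 24653.75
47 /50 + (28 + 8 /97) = 140759 /4850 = 29.02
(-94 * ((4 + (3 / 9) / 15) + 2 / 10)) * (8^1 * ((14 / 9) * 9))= -400064 / 9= -44451.56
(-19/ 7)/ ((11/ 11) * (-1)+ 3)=-19/ 14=-1.36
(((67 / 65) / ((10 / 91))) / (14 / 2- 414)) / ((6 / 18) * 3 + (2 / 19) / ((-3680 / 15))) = -1639624 / 71113075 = -0.02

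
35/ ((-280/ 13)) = -13/ 8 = -1.62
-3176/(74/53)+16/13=-1093540/481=-2273.47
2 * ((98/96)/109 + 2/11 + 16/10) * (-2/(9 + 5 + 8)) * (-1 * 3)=515431/527560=0.98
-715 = -715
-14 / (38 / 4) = -28 / 19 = -1.47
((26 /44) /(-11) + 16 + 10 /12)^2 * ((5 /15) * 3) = 37100281 /131769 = 281.56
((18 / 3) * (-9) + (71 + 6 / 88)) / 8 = 2.13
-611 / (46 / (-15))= 9165 / 46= 199.24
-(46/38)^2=-529/361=-1.47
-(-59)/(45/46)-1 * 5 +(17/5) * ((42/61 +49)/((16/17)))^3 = 500359.38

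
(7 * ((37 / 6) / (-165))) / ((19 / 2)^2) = -518 / 178695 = -0.00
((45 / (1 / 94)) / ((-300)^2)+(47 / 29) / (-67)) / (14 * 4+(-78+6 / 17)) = -32759 / 31088000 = -0.00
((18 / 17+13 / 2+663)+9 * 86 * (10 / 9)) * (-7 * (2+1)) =-1092819 / 34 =-32141.74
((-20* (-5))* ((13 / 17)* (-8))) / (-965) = 2080 / 3281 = 0.63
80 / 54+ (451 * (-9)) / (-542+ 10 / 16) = 1049984 / 116937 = 8.98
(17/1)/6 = 17/6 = 2.83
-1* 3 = -3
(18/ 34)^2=81/ 289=0.28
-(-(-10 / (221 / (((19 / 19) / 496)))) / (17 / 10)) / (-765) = 5 / 71277804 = 0.00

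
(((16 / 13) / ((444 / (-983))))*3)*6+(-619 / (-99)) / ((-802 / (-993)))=-525834263 / 12730146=-41.31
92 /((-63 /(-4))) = 368 /63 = 5.84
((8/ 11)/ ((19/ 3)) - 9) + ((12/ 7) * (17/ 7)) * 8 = 250095/ 10241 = 24.42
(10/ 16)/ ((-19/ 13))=-65/ 152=-0.43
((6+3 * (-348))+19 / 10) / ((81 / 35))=-72527 / 162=-447.70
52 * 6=312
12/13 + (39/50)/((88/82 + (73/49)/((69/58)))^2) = 72091209390387/67544542106600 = 1.07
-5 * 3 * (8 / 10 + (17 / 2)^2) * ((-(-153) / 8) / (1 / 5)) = -3352995 / 32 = -104781.09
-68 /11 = -6.18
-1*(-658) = 658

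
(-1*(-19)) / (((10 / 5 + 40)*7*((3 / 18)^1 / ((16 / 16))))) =19 / 49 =0.39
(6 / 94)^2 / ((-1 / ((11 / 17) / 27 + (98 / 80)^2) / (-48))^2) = 1253636276281 / 57456090000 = 21.82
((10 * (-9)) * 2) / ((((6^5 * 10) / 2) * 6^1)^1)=-1 / 1296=-0.00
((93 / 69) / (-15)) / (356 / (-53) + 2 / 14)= 11501 / 841455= 0.01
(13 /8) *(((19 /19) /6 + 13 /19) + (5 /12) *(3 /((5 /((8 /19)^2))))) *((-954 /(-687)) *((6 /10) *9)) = 36071217 /3306760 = 10.91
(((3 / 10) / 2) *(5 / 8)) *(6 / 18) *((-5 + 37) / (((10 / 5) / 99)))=99 / 2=49.50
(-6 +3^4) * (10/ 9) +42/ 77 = 2768/ 33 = 83.88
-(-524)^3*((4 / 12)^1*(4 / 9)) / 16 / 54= 17984728 / 729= 24670.41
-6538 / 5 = -1307.60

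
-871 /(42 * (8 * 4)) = -871 /1344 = -0.65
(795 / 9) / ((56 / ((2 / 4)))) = 265 / 336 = 0.79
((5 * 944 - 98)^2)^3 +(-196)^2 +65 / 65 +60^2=9749439460545768065121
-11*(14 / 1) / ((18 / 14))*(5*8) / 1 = -43120 / 9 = -4791.11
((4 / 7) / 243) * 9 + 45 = 8509 / 189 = 45.02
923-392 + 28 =559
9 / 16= 0.56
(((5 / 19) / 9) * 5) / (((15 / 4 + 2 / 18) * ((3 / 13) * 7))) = 1300 / 55461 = 0.02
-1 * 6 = -6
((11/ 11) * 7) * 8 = 56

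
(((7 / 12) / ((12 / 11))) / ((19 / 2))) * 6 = 77 / 228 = 0.34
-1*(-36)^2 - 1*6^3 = -1512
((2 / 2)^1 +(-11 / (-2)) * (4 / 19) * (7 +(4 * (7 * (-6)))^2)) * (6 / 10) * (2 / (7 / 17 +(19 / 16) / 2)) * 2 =4054547328 / 51965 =78024.58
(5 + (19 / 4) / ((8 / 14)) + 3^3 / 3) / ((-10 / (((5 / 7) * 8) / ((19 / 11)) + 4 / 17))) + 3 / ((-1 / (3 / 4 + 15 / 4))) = -16269 / 760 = -21.41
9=9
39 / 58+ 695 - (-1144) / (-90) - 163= 1357099 / 2610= 519.96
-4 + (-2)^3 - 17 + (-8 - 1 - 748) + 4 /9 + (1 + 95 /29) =-781.28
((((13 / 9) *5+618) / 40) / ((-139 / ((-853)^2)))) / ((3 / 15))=-4094255843 / 10008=-409098.31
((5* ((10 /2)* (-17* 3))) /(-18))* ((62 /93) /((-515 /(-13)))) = 1.19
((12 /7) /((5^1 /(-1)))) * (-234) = 2808 /35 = 80.23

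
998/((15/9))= 2994/5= 598.80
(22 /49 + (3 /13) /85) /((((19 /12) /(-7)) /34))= -586968 /8645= -67.90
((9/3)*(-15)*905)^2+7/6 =9951153757/6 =1658525626.17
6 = 6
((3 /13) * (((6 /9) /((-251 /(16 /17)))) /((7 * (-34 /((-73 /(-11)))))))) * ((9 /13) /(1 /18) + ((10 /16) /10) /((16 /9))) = 3035997 /15103200112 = 0.00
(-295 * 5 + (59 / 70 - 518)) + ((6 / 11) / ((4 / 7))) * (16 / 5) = -1531609 / 770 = -1989.10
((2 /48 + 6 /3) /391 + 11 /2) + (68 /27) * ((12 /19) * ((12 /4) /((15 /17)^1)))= 29187257 /2674440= 10.91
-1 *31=-31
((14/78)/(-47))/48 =-0.00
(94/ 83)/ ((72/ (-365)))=-17155/ 2988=-5.74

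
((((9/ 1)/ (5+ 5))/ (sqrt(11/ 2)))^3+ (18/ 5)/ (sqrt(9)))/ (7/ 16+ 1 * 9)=2916 * sqrt(22)/ 2283875+ 96/ 755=0.13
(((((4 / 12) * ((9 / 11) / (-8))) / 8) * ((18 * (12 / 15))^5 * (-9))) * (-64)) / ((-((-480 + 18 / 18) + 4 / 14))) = -3174.73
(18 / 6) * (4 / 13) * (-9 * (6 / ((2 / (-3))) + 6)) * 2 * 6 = 3888 / 13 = 299.08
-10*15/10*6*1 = -90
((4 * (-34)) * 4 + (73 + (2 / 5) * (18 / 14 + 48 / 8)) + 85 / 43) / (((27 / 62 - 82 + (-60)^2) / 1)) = -43492628 / 328305215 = -0.13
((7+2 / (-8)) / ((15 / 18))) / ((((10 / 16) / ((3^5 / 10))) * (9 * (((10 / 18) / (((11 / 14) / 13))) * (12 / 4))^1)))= 72171 / 56875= 1.27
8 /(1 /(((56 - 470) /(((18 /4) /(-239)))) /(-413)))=-175904 /413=-425.92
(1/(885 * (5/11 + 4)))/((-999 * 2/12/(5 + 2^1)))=-22/2062935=-0.00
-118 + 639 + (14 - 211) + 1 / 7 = 2269 / 7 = 324.14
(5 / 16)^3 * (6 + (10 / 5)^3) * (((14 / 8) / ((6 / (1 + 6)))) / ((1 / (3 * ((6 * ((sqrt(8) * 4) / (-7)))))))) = -18375 * sqrt(2) / 1024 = -25.38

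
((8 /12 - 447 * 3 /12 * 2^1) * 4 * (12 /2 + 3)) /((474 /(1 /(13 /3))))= -4011 /1027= -3.91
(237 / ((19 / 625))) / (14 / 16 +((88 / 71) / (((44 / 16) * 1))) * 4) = 28045000 / 9633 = 2911.35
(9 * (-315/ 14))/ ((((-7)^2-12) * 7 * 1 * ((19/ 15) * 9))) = -675/ 9842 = -0.07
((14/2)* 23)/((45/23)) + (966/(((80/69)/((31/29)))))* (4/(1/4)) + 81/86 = 1608637063/112230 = 14333.40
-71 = -71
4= 4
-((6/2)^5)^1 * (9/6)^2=-2187/4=-546.75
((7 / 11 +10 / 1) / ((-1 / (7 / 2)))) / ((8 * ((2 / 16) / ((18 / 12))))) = -2457 / 44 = -55.84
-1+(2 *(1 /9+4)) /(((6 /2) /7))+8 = 707 /27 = 26.19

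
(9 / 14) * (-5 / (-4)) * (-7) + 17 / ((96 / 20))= -25 / 12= -2.08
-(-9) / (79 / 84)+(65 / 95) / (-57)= 817721 / 85557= 9.56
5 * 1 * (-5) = -25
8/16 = 1/2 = 0.50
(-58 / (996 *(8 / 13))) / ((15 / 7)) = -2639 / 59760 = -0.04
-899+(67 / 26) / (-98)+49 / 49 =-898.03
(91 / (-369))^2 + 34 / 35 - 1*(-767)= 3660161354 / 4765635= 768.03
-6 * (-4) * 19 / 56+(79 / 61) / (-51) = 8.12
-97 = -97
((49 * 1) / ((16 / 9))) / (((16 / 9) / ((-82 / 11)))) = -162729 / 1408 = -115.57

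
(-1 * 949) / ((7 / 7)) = -949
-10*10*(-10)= 1000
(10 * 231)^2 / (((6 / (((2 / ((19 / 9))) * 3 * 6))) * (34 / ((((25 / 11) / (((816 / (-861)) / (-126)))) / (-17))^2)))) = 60822920841046875 / 431636528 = 140912357.73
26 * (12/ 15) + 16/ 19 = 2056/ 95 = 21.64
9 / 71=0.13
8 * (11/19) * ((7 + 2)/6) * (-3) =-396/19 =-20.84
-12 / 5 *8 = -96 / 5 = -19.20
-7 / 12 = -0.58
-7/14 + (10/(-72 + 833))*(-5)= -861/1522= -0.57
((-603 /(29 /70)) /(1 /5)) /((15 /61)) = -858270 /29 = -29595.52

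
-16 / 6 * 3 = -8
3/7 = 0.43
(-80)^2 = 6400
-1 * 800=-800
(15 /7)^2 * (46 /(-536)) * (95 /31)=-491625 /407092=-1.21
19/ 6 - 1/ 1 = 13/ 6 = 2.17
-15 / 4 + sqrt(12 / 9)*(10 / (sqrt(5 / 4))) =6.58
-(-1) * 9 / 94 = 9 / 94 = 0.10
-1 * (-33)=33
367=367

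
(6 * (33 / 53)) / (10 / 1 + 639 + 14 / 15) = 2970 / 516697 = 0.01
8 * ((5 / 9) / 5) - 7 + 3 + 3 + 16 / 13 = 131 / 117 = 1.12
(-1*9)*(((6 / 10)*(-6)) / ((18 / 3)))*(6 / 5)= 162 / 25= 6.48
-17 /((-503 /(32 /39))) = 544 /19617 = 0.03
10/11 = 0.91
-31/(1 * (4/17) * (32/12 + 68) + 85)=-1581/5183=-0.31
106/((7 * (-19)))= -106/133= -0.80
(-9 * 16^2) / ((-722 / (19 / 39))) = 384 / 247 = 1.55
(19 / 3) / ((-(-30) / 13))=247 / 90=2.74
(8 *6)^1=48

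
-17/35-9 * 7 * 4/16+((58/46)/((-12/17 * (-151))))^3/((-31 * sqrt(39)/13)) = -2273/140-119823157 * sqrt(39)/6731952401631168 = -16.24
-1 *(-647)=647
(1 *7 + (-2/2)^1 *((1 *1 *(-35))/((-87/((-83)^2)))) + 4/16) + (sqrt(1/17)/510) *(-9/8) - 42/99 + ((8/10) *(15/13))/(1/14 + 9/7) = -2613340853/945516 - 3 *sqrt(17)/23120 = -2763.93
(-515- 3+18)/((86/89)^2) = -535.49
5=5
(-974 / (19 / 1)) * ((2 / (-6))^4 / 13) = -974 / 20007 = -0.05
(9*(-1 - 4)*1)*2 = -90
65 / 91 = 5 / 7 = 0.71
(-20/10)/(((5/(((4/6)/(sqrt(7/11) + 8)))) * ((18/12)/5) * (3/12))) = -2816/6273 + 32 * sqrt(77)/6273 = -0.40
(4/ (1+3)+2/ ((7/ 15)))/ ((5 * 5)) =37/ 175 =0.21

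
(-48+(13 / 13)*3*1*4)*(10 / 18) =-20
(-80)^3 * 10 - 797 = -5120797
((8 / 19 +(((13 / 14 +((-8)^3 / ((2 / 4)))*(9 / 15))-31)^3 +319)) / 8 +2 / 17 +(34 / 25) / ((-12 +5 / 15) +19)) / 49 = -326211908289510561 / 477722168000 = -682848.59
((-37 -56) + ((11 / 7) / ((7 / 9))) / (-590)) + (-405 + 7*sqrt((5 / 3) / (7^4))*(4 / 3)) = -14397279 / 28910 + 4*sqrt(15) / 63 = -497.76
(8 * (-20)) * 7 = -1120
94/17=5.53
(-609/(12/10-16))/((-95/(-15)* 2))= 9135/2812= 3.25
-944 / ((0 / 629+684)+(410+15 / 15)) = -944 / 1095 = -0.86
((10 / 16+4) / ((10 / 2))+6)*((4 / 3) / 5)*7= 1939 / 150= 12.93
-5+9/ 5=-16/ 5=-3.20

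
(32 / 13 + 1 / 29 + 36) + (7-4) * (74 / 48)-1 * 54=-10.88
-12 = -12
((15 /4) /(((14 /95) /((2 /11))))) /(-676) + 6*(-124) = -154908177 /208208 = -744.01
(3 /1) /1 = 3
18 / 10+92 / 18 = 311 / 45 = 6.91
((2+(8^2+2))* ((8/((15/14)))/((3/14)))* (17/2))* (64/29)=58003456/1305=44447.09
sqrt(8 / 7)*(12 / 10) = 12*sqrt(14) / 35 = 1.28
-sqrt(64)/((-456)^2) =-1/25992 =-0.00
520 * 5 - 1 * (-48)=2648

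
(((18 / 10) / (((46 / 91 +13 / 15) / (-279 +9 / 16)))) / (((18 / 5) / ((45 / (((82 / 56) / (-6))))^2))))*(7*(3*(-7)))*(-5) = -7982911442756250 / 3148513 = -2535454496.38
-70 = -70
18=18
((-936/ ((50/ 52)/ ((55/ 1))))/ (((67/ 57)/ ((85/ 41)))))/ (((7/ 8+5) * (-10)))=1037589696/ 645545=1607.31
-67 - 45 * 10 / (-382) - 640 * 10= -1234972 / 191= -6465.82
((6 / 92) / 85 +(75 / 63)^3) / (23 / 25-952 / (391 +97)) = -18642067565 / 11384584344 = -1.64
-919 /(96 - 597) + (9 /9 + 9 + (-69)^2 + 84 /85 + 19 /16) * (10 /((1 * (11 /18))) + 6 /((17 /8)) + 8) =4133669475169 /31853580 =129770.95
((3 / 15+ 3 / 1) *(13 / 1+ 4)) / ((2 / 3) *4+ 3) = 48 / 5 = 9.60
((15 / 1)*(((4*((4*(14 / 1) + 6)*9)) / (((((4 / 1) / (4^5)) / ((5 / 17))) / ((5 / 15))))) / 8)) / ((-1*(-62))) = 28800 / 17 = 1694.12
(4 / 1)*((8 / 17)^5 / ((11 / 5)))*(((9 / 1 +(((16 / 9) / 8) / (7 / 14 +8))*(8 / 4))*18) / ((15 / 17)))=363069440 / 46855281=7.75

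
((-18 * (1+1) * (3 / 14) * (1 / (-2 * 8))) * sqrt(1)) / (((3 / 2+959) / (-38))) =-0.02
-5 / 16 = -0.31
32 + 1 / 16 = 513 / 16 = 32.06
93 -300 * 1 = -207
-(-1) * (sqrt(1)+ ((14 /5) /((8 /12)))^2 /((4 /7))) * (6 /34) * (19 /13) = 181659 /22100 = 8.22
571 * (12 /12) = 571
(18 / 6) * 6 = 18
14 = 14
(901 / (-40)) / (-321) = 901 / 12840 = 0.07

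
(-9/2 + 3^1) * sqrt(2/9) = -sqrt(2)/2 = -0.71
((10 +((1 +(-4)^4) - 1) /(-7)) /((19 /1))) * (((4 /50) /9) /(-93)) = 4 /29925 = 0.00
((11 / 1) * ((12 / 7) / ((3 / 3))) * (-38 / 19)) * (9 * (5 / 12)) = -990 / 7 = -141.43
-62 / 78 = -31 / 39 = -0.79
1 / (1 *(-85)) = -1 / 85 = -0.01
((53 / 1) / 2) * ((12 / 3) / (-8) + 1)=53 / 4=13.25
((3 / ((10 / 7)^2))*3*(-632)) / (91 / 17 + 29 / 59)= -11647839 / 24425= -476.88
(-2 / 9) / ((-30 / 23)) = 23 / 135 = 0.17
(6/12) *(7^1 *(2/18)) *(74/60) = 259/540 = 0.48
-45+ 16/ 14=-307/ 7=-43.86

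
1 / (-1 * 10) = -1 / 10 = -0.10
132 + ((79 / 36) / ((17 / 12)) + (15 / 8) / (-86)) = 133.53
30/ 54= 5/ 9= 0.56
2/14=1/7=0.14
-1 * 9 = -9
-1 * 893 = -893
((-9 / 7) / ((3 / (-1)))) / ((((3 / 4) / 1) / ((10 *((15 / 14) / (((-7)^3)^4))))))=300 / 678223072849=0.00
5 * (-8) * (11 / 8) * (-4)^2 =-880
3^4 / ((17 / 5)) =405 / 17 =23.82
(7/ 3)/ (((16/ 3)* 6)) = 0.07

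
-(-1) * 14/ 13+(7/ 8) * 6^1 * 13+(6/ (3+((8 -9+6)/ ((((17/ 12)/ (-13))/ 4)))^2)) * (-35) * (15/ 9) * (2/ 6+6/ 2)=105234314605/ 1518701652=69.29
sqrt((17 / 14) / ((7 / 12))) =sqrt(102) / 7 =1.44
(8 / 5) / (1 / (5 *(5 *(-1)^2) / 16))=5 / 2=2.50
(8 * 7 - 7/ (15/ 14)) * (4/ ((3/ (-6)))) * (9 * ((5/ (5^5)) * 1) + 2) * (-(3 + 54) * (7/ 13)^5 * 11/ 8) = 3281452496014/ 1160290625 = 2828.13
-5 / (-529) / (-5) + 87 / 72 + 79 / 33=167605 / 46552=3.60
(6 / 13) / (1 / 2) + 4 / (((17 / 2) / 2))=412 / 221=1.86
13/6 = 2.17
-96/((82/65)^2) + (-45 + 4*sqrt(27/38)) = -177045/1681 + 6*sqrt(114)/19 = -101.95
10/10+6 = 7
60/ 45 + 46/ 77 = 1.93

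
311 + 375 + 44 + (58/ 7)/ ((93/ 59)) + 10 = 485162/ 651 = 745.26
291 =291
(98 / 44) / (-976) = -49 / 21472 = -0.00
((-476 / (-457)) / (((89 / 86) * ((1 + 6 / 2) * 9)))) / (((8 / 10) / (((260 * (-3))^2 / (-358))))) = -432386500 / 7280467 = -59.39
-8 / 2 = -4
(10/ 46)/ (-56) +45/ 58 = 28835/ 37352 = 0.77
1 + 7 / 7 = 2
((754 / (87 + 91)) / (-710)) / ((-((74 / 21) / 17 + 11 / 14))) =134589 / 22400855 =0.01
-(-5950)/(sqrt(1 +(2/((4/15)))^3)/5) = 3500 * sqrt(6766)/199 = 1446.71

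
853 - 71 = 782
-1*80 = -80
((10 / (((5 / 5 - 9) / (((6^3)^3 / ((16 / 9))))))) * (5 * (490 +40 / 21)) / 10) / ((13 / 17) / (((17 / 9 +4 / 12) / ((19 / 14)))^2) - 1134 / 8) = 28676410560000 / 2327707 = 12319596.31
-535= -535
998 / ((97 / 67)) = 66866 / 97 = 689.34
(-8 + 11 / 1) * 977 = 2931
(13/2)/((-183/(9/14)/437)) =-17043/1708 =-9.98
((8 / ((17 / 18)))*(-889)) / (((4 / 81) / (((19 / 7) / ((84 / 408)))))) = -14072616 / 7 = -2010373.71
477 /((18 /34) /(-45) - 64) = -40545 /5441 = -7.45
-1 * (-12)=12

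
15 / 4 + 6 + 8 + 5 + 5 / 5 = 23.75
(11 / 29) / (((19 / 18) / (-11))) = -3.95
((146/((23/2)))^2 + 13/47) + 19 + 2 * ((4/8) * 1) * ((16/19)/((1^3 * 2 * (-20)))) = 426185064/2361985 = 180.44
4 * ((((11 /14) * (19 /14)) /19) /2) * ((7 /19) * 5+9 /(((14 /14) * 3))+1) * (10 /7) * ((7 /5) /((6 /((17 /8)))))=6919 /14896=0.46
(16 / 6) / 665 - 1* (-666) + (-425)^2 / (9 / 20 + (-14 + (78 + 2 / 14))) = 62463797654 / 18040785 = 3462.37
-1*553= -553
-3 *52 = -156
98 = 98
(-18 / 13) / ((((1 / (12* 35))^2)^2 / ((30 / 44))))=-4200789600000 / 143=-29376151048.95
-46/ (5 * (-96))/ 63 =23/ 15120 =0.00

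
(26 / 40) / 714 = 13 / 14280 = 0.00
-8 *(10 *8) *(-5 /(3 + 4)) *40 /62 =64000 /217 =294.93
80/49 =1.63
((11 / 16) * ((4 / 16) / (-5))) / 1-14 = -4491 / 320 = -14.03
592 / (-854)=-296 / 427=-0.69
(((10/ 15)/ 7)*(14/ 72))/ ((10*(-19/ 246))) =-41/ 1710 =-0.02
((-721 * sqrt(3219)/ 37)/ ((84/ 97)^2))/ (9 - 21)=969127 * sqrt(3219)/ 447552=122.86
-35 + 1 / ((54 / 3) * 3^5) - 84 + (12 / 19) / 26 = -128538491 / 1080378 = -118.98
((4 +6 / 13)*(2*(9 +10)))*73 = 160892 / 13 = 12376.31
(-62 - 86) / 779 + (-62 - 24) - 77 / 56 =-545705 / 6232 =-87.56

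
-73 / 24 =-3.04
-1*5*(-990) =4950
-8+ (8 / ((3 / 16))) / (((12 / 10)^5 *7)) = -28324 / 5103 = -5.55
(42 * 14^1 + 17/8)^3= 105220897361/512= 205509565.16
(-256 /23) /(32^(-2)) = -11397.57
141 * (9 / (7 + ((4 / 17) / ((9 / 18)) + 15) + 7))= 7191 / 167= 43.06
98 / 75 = 1.31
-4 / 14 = -2 / 7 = -0.29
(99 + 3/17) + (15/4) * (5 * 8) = 4236/17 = 249.18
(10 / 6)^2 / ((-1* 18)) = -25 / 162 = -0.15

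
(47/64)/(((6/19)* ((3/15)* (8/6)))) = 4465/512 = 8.72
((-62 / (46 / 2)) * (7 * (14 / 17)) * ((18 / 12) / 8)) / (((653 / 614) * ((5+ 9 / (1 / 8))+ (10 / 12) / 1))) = -4196997 / 119235841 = -0.04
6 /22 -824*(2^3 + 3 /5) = -389737 /55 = -7086.13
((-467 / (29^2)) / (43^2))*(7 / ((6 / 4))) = -0.00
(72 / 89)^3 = 0.53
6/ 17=0.35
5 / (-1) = -5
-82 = -82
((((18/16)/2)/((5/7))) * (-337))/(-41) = 21231/3280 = 6.47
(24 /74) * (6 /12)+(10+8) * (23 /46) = 9.16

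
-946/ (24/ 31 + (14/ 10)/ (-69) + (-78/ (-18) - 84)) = 1686245/ 140662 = 11.99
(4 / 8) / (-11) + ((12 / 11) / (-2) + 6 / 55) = -0.48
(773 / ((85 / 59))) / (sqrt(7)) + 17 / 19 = 17 / 19 + 45607* sqrt(7) / 595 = 203.69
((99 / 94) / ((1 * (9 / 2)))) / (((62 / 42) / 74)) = 17094 / 1457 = 11.73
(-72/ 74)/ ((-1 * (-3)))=-0.32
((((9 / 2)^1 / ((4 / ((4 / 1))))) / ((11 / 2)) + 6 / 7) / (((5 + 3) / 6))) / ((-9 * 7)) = -43 / 2156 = -0.02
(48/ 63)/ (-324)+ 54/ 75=30518/ 42525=0.72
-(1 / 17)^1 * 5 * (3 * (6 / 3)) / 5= -6 / 17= -0.35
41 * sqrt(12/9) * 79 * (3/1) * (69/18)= 74497 * sqrt(3)/3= 43010.86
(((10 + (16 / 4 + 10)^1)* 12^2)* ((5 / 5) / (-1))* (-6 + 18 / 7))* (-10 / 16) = -7405.71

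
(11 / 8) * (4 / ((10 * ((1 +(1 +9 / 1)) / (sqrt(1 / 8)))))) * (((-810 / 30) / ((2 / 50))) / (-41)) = 135 * sqrt(2) / 656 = 0.29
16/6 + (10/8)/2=79/24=3.29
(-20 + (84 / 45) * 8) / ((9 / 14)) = -1064 / 135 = -7.88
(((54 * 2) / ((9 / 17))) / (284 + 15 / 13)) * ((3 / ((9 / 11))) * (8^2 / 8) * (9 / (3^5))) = 7072 / 9099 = 0.78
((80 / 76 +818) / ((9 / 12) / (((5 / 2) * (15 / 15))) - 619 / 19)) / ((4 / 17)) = -661385 / 6133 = -107.84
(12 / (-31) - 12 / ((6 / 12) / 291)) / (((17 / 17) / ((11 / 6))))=-396946 / 31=-12804.71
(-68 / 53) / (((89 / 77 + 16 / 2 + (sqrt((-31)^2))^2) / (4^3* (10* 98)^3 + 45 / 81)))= -34616766289490 / 434547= -79661731.16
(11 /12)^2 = 0.84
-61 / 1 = -61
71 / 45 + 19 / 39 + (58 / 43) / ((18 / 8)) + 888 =890.66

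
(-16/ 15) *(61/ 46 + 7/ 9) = -6968/ 3105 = -2.24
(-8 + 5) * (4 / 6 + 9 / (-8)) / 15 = 11 / 120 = 0.09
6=6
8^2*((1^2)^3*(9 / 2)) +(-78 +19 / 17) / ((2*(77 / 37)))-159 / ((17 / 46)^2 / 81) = -4184806831 / 44506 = -94027.93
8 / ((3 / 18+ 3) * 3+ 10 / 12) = 24 / 31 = 0.77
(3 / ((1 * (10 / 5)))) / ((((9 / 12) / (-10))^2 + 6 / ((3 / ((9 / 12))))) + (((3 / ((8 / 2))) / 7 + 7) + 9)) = 16800 / 197263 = 0.09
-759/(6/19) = -4807/2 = -2403.50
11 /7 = 1.57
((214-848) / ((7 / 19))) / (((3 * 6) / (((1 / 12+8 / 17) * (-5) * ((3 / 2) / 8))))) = 3402995 / 68544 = 49.65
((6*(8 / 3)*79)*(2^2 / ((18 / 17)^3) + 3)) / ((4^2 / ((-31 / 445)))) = -22743863 / 648810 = -35.05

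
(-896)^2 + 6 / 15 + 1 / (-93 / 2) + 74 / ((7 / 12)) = 802943.24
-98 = -98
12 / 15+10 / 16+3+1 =217 / 40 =5.42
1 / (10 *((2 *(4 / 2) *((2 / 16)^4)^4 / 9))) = 316659348799488 / 5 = 63331869759897.60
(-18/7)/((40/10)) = -9/14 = -0.64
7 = 7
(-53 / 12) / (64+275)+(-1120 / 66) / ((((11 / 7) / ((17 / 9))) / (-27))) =271085107 / 492228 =550.73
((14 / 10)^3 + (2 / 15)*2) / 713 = 1129 / 267375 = 0.00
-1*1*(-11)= 11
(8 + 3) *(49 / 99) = 49 / 9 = 5.44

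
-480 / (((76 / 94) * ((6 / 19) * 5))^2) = -4418 / 15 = -294.53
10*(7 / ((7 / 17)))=170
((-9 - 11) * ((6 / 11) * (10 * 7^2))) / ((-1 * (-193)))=-58800 / 2123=-27.70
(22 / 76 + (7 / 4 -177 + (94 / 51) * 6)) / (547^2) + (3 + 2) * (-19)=-36725124421 / 386578028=-95.00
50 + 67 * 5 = 385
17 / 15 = 1.13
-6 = -6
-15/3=-5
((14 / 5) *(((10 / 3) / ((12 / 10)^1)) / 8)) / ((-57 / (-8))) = 70 / 513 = 0.14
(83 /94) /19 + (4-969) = -964.95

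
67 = 67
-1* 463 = -463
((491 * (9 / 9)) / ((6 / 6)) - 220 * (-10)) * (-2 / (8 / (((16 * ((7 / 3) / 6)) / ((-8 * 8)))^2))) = -14651 / 2304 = -6.36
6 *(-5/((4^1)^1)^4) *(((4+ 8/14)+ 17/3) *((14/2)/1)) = -1075/128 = -8.40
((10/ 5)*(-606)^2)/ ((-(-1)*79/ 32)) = 23503104/ 79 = 297507.65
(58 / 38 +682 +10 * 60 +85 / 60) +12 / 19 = 293111 / 228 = 1285.57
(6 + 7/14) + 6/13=181/26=6.96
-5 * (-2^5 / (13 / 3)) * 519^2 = 9945636.92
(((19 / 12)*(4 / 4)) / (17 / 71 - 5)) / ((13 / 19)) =-0.49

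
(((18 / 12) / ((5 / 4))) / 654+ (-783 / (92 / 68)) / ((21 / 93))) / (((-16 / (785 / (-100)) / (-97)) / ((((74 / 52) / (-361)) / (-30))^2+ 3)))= 1958265131836816245299 / 5351587555860000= 365922.28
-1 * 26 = -26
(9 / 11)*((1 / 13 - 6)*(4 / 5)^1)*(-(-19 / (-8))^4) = 8210223 / 66560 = 123.35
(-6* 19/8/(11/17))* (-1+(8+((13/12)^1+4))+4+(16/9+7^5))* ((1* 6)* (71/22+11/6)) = -32671793995/2904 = -11250617.77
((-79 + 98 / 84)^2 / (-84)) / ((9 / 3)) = -218089 / 9072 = -24.04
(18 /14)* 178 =1602 /7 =228.86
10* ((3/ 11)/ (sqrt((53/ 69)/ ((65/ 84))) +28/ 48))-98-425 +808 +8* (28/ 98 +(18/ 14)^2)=8640* sqrt(554645)/ 1544851 +3223332625/ 10813957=302.24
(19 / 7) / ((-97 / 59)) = -1121 / 679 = -1.65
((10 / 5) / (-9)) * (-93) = 62 / 3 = 20.67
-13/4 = -3.25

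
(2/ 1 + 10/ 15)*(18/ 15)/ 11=16/ 55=0.29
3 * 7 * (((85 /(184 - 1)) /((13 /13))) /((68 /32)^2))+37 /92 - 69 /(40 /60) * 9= -88624377 /95404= -928.94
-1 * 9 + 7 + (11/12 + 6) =59/12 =4.92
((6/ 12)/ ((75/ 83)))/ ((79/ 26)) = 1079/ 5925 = 0.18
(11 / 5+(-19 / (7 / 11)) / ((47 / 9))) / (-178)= 2893 / 146405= 0.02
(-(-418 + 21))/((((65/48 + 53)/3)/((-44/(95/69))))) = -173562048/247855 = -700.26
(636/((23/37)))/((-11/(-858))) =1835496/23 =79804.17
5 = 5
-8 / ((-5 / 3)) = 24 / 5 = 4.80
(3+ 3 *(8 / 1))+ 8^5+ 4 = 32799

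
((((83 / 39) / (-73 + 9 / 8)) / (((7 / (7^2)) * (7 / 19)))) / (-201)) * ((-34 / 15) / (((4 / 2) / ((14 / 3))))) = -3002608 / 202834125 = -0.01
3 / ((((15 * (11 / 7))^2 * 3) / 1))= 0.00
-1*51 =-51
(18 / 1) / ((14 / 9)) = 81 / 7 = 11.57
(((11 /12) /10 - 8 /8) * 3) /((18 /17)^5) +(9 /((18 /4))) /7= -932185451 /529079040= -1.76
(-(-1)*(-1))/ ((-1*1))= 1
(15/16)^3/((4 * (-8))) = -3375/131072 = -0.03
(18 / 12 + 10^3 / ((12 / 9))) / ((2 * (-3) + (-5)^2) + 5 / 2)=1503 / 43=34.95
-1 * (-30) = 30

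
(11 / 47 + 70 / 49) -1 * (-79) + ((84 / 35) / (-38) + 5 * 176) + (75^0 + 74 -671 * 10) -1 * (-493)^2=-7773849884 / 31255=-248723.40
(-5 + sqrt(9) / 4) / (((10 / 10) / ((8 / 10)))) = -17 / 5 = -3.40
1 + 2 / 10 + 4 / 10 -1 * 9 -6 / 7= -289 / 35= -8.26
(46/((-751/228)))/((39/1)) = -3496/9763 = -0.36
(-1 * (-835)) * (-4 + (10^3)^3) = 834999996660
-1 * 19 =-19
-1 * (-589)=589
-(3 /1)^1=-3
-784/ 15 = -52.27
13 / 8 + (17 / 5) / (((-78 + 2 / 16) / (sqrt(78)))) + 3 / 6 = 1.74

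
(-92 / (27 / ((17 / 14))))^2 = 611524 / 35721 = 17.12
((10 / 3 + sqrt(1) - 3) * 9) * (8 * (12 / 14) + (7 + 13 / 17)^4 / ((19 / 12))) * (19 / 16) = 19183662252 / 584647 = 32812.38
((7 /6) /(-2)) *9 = -21 /4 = -5.25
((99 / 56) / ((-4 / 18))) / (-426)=297 / 15904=0.02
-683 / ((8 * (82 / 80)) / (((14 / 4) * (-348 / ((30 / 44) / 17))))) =103709452 / 41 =2529498.83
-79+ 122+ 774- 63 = 754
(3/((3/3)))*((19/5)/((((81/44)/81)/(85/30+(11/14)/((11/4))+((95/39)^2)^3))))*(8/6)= 141803.34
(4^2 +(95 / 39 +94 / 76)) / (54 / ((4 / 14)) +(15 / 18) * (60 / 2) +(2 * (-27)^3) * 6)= -29155 / 349725324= -0.00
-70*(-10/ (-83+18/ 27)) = -2100/ 247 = -8.50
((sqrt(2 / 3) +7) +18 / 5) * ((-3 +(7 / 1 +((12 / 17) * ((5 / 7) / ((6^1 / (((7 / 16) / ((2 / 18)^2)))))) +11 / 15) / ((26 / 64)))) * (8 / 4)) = 87088 * sqrt(6) / 9945 +4615664 / 16575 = 299.92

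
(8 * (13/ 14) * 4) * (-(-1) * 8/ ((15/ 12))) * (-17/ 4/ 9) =-28288/ 315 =-89.80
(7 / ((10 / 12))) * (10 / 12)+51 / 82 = 625 / 82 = 7.62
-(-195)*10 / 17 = 1950 / 17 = 114.71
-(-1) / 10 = 1 / 10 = 0.10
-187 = -187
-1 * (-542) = 542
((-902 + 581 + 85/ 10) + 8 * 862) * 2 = 13167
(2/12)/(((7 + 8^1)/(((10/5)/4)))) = 1/180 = 0.01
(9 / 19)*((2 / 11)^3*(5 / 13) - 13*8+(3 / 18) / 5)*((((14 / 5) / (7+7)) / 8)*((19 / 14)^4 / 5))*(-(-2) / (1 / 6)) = -475918292781 / 47479432000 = -10.02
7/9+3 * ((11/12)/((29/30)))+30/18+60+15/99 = 65.44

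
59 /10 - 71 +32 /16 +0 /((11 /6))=-631 /10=-63.10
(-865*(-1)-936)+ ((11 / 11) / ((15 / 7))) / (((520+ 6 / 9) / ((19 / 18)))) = -9981047 / 140580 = -71.00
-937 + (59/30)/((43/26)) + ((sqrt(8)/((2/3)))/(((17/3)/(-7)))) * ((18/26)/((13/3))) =-936.65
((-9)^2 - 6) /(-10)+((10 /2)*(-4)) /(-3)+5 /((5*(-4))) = -13 /12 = -1.08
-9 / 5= -1.80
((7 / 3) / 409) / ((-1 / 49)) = -343 / 1227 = -0.28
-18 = -18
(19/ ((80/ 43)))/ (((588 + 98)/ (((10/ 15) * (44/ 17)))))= 8987/ 349860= 0.03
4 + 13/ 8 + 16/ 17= 6.57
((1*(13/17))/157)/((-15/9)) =-39/13345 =-0.00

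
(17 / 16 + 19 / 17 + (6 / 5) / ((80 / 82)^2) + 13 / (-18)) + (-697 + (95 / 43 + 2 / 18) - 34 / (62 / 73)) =-597157099943 / 815796000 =-731.99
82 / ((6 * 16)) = 41 / 48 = 0.85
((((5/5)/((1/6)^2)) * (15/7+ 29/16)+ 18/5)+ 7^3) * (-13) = -889967/140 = -6356.91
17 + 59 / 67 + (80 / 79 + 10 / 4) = 226469 / 10586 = 21.39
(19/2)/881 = 19/1762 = 0.01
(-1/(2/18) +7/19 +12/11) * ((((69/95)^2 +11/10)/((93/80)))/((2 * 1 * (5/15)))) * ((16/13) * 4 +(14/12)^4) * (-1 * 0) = 0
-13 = -13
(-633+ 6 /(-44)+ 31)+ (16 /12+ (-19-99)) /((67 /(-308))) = -291047 /4422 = -65.82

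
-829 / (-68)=12.19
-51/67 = -0.76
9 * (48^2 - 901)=12627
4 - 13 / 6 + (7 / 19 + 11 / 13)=4517 / 1482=3.05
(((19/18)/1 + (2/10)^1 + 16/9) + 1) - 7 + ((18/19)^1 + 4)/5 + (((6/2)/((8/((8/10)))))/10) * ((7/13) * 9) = -135737/74100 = -1.83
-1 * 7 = -7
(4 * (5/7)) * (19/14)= 190/49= 3.88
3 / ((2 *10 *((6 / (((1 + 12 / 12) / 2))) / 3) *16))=3 / 640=0.00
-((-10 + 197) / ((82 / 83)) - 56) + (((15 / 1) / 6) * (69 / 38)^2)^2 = -22343103663 / 341962304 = -65.34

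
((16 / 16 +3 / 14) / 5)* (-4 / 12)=-0.08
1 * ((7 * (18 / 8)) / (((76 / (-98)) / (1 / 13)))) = -3087 / 1976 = -1.56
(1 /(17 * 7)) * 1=1 /119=0.01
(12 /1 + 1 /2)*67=1675 /2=837.50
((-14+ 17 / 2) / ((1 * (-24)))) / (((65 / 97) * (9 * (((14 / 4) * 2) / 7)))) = 1067 / 28080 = 0.04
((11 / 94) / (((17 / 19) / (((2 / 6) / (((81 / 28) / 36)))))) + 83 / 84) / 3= 924565 / 1812132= 0.51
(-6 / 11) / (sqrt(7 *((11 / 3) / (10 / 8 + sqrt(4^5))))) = -3 *sqrt(627) / 121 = -0.62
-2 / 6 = -1 / 3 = -0.33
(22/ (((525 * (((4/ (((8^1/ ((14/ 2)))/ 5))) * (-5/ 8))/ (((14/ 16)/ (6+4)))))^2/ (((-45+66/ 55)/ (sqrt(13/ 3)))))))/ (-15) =1606 * sqrt(39)/ 1399658203125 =0.00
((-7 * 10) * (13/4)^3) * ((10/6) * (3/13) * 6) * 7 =-621075/16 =-38817.19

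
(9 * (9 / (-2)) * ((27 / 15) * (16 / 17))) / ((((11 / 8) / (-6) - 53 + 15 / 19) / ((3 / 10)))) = 7978176 / 20325625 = 0.39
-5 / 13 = -0.38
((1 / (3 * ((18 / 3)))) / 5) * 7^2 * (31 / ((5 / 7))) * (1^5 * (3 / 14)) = 1519 / 300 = 5.06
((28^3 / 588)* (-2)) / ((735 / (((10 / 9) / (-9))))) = 64 / 5103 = 0.01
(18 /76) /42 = 3 /532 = 0.01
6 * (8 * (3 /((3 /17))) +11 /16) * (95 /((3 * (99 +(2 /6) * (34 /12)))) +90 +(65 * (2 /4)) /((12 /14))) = 105167.51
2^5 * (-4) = -128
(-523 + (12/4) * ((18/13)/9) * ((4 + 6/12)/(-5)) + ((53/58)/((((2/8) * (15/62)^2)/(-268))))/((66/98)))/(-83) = 71025781654/232335675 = 305.70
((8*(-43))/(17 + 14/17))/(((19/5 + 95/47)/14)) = -46.42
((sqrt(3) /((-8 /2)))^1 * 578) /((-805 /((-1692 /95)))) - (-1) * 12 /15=4 /5 - 244494 * sqrt(3) /76475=-4.74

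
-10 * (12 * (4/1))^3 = -1105920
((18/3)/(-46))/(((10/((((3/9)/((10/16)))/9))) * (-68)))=1/87975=0.00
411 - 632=-221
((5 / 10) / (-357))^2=1 / 509796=0.00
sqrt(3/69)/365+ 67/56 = sqrt(23)/8395+ 67/56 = 1.20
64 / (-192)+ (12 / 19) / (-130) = -1253 / 3705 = -0.34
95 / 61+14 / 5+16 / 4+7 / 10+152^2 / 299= 3149083 / 36478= 86.33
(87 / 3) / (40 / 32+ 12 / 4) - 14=-122 / 17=-7.18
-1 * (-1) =1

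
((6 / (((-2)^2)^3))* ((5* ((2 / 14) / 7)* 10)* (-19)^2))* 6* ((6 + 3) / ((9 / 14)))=81225 / 28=2900.89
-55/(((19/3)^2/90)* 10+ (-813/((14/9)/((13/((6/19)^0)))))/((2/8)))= 0.00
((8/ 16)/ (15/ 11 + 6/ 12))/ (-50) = -11/ 2050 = -0.01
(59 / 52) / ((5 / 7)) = 413 / 260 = 1.59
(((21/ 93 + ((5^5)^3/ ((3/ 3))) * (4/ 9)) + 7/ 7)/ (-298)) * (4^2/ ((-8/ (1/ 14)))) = 6502093.99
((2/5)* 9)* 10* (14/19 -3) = -1548/19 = -81.47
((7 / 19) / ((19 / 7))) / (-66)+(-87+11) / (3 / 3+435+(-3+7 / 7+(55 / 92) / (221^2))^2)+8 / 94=-7373003271599896943 / 82216882023220947390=-0.09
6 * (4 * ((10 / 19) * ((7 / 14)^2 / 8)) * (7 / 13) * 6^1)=315 / 247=1.28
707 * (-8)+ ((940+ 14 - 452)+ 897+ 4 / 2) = -4255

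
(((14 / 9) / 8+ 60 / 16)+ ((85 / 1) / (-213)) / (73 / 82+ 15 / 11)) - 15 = -29184277 / 2598174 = -11.23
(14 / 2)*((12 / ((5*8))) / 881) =21 / 8810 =0.00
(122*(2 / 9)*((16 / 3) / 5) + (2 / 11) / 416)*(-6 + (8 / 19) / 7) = -705666473 / 4108104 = -171.77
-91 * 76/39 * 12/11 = -2128/11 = -193.45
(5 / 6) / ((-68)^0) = 5 / 6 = 0.83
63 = 63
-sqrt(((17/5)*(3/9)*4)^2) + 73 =1027/15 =68.47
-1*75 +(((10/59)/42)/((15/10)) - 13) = -88.00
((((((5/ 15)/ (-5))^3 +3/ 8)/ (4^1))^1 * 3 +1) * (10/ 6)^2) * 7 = 322819/ 12960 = 24.91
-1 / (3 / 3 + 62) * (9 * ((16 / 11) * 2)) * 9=-288 / 77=-3.74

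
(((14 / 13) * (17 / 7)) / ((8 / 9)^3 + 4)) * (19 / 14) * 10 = 1177335 / 155974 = 7.55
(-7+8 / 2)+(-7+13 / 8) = -67 / 8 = -8.38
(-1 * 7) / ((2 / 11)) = -38.50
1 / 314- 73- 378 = -141613 / 314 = -451.00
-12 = -12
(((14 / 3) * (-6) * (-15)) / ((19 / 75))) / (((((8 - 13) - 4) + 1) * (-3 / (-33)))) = -86625 / 38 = -2279.61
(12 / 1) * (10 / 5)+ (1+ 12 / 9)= 79 / 3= 26.33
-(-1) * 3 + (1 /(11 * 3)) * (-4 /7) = 689 /231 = 2.98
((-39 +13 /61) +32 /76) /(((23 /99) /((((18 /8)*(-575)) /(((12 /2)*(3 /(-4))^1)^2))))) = 10550.60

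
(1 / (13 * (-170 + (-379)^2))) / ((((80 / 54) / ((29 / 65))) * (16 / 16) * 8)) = 783 / 38794558400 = 0.00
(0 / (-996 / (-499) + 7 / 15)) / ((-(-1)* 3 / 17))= 0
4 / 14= 2 / 7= 0.29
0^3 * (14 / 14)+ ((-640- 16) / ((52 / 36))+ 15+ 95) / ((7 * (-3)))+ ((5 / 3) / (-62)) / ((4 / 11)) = 16.31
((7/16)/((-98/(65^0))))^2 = 1/50176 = 0.00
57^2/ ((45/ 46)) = 16606/ 5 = 3321.20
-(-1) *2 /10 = 1 /5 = 0.20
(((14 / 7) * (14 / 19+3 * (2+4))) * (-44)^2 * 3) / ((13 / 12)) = 49623552 / 247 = 200905.07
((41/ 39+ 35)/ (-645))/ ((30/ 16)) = -11248/ 377325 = -0.03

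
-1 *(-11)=11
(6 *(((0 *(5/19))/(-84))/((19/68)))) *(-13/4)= 0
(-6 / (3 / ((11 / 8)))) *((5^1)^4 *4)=-6875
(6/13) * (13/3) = 2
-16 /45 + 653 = 29369 /45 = 652.64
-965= -965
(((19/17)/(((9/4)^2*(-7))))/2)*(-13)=1976/9639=0.21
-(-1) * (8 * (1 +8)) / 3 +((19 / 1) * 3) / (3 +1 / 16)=2088 / 49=42.61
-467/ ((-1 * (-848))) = -467/ 848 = -0.55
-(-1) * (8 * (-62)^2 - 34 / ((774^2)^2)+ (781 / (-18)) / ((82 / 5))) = 226231828063944629 / 7357287102408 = 30749.35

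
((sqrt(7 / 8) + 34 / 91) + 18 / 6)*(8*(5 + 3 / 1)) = 275.78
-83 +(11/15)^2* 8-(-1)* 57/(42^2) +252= 7644053/44100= 173.33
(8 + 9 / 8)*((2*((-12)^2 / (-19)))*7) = -18396 / 19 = -968.21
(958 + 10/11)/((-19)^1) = -10548/209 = -50.47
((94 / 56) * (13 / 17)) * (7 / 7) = 611 / 476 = 1.28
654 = 654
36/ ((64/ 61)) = 549/ 16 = 34.31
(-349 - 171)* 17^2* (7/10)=-105196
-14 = -14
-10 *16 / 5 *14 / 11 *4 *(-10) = 17920 / 11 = 1629.09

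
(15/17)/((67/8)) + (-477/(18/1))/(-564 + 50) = 183727/1170892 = 0.16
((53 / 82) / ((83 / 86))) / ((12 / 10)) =11395 / 20418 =0.56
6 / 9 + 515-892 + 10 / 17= -19163 / 51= -375.75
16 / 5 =3.20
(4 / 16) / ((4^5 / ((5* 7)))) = 35 / 4096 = 0.01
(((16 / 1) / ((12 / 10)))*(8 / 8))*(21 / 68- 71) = -48070 / 51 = -942.55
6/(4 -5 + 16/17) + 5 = -97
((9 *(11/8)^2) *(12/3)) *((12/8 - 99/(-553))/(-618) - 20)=-1361.43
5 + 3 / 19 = 98 / 19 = 5.16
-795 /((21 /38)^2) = -382660 /147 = -2603.13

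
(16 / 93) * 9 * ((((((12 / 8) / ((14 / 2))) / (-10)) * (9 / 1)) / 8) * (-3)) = 243 / 2170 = 0.11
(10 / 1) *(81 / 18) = 45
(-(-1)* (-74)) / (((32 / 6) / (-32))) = 444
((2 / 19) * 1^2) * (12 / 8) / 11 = 3 / 209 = 0.01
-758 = -758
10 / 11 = 0.91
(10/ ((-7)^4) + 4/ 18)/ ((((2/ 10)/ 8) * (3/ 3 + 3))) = 48920/ 21609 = 2.26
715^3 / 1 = 365525875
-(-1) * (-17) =-17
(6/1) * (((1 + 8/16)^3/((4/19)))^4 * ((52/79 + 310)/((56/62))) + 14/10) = 56455252765161513/414187520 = 136303606.55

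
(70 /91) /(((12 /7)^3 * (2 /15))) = 8575 /7488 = 1.15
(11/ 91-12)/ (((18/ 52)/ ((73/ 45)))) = -157826/ 2835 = -55.67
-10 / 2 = -5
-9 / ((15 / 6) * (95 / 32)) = -576 / 475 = -1.21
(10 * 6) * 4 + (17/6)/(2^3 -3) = 7217/30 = 240.57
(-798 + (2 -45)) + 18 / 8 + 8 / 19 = -63713 / 76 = -838.33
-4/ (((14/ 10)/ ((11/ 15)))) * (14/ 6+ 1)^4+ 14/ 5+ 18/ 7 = -2154316/ 8505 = -253.30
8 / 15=0.53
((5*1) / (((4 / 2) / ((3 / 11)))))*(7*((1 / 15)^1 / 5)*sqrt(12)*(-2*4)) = -56*sqrt(3) / 55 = -1.76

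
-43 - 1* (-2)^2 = -47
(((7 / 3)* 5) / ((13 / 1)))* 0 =0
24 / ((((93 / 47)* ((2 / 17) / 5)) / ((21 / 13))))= 335580 / 403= 832.70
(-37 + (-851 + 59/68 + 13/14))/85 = -421833/40460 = -10.43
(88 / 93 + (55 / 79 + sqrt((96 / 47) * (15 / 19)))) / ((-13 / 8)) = -96536 / 95511 -96 * sqrt(8930) / 11609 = -1.79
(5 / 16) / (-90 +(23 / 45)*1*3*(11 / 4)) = -75 / 20588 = -0.00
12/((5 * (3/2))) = 8/5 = 1.60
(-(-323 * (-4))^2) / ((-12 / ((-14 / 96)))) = -730303 / 36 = -20286.19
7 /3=2.33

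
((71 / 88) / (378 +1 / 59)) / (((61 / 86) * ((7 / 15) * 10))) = 540381 / 838057528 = 0.00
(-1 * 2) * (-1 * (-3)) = -6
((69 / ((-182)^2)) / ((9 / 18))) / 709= 0.00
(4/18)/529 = 2/4761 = 0.00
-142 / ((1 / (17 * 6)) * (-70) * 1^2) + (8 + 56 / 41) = 310362 / 1435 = 216.28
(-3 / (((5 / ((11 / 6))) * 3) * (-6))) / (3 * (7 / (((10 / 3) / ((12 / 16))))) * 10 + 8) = 11 / 9945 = 0.00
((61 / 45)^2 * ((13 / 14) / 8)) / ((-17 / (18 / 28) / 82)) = -1983293 / 2998800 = -0.66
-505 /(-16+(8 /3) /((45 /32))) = 68175 /1904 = 35.81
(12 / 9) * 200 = 800 / 3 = 266.67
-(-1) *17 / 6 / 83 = 17 / 498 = 0.03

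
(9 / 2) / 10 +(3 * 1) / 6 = 19 / 20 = 0.95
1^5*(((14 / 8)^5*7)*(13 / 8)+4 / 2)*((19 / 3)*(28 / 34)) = 205594193 / 208896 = 984.19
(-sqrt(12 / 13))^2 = 0.92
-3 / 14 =-0.21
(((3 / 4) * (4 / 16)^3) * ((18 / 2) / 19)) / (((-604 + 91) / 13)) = -13 / 92416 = -0.00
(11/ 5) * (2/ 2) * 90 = 198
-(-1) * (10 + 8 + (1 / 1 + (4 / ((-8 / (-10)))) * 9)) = 64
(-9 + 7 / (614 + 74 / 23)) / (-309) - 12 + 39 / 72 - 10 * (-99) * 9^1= 11152614323 / 1253304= 8898.57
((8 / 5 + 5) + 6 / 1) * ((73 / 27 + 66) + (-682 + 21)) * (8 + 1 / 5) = -4589704 / 75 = -61196.05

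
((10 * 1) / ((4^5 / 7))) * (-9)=-315 / 512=-0.62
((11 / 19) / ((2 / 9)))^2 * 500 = 1225125 / 361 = 3393.70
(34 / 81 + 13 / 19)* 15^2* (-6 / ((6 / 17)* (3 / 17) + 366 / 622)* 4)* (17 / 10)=-10383900628 / 666729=-15574.39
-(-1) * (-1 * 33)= -33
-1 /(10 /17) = -17 /10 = -1.70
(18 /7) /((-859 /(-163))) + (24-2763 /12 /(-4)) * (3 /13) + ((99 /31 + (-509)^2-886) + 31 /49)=70081116928663 /271402768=258218.14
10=10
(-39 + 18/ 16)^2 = 91809/ 64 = 1434.52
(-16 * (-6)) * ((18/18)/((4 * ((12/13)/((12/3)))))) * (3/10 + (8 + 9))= 8996/5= 1799.20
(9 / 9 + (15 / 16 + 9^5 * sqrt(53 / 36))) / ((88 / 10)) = 155 / 704 + 98415 * sqrt(53) / 88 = 8141.95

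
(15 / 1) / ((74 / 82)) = 615 / 37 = 16.62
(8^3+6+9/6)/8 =1039/16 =64.94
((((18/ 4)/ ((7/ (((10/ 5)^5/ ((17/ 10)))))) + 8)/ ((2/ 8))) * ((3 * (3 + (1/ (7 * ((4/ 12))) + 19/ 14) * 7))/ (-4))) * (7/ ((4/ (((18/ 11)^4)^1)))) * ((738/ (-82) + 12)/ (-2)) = 4378601448/ 248897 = 17592.02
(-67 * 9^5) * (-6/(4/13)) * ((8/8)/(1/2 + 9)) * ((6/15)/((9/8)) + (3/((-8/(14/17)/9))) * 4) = -141145671069/1615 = -87396700.35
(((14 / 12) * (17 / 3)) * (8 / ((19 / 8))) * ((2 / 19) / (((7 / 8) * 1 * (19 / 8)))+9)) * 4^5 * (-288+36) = -356731977728 / 6859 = -52009327.56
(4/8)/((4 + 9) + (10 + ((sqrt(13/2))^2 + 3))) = 1/65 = 0.02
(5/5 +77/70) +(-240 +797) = 5591/10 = 559.10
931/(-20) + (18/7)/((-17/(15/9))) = -111389/2380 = -46.80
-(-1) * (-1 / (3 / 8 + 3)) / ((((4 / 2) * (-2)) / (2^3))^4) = -128 / 27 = -4.74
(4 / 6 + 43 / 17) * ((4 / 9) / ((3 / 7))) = 4564 / 1377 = 3.31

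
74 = 74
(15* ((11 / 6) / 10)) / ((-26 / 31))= -3.28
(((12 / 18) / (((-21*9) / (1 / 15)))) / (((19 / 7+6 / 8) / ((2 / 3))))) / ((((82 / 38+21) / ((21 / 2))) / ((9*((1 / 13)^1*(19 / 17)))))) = -0.00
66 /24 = 11 /4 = 2.75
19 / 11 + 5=74 / 11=6.73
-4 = -4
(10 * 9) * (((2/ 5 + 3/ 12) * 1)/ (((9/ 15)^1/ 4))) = 390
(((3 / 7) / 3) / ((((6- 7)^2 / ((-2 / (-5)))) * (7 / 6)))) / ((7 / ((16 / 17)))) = 192 / 29155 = 0.01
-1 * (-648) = 648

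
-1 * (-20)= 20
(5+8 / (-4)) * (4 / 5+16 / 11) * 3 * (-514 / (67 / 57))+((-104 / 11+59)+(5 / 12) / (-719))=-280530750029 / 31794180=-8823.34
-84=-84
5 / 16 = 0.31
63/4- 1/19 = 1193/76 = 15.70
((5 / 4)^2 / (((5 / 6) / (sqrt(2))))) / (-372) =-5 * sqrt(2) / 992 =-0.01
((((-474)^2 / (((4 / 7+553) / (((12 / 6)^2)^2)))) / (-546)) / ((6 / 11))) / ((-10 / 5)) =549208 / 50375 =10.90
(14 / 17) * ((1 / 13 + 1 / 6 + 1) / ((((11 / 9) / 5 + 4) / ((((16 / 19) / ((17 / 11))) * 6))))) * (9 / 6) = 16133040 / 13634153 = 1.18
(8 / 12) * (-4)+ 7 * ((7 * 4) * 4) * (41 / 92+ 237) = 186154.72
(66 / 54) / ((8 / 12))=11 / 6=1.83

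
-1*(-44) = 44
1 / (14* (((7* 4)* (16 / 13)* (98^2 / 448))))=13 / 134456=0.00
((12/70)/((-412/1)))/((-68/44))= 33/122570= 0.00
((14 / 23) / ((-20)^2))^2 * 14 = 343 / 10580000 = 0.00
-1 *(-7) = 7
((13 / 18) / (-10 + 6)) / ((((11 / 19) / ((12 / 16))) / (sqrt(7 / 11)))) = -247 * sqrt(77) / 11616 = -0.19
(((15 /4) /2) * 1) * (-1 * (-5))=75 /8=9.38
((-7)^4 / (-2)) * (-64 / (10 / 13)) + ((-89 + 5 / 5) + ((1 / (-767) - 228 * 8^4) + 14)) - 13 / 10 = -6397406649 / 7670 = -834081.70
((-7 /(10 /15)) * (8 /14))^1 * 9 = -54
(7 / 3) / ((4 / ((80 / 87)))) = 140 / 261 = 0.54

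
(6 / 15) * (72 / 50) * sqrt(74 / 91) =72 * sqrt(6734) / 11375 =0.52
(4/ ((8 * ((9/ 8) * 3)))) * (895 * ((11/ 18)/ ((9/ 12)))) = 78760/ 729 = 108.04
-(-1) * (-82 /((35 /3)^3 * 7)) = -2214 /300125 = -0.01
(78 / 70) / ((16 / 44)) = 429 / 140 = 3.06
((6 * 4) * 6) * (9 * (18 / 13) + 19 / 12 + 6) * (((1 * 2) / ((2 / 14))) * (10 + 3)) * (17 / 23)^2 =151822104 / 529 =286998.31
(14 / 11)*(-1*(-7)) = 8.91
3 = 3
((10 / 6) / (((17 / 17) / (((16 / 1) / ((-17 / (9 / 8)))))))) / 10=-3 / 17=-0.18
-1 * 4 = -4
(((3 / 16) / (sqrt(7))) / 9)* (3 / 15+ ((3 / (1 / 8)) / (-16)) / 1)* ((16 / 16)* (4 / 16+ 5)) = -13* sqrt(7) / 640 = -0.05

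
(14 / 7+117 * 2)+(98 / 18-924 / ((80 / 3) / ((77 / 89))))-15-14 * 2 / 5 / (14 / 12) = 614099 / 3204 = 191.67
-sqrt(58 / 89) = -sqrt(5162) / 89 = -0.81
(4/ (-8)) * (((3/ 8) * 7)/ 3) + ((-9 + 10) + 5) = 89/ 16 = 5.56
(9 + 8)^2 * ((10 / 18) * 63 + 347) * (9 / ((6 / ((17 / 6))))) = 938383 / 2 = 469191.50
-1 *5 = -5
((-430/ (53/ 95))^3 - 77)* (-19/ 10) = 1295179186182051/ 1488770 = 869965935.76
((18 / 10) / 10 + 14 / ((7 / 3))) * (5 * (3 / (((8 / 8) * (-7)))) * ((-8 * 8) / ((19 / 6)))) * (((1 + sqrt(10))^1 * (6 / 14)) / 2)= 266976 / 4655 + 266976 * sqrt(10) / 4655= 238.72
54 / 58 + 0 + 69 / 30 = 937 / 290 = 3.23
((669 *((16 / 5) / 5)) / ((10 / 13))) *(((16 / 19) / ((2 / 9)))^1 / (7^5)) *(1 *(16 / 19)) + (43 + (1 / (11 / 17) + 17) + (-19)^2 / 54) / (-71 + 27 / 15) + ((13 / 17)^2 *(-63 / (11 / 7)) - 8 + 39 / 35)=-127811962539084373 / 4095199998256500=-31.21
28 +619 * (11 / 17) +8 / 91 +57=751250 / 1547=485.62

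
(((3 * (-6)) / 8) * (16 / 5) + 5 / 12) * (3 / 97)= -407 / 1940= -0.21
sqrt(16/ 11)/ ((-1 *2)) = -2 *sqrt(11)/ 11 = -0.60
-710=-710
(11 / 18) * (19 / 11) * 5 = 95 / 18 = 5.28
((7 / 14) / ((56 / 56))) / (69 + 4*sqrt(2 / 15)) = 1035 / 142766 - 2*sqrt(30) / 71383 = 0.01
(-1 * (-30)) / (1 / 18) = 540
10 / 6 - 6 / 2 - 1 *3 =-13 / 3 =-4.33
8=8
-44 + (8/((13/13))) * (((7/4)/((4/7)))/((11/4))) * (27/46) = -9809/253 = -38.77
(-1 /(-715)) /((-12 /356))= -89 /2145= -0.04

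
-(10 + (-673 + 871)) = -208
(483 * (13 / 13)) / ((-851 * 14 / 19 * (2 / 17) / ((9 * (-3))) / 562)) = 7351803 / 74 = 99348.69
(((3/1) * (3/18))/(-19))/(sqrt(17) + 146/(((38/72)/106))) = -278568/310400516359 + 19 * sqrt(17)/620801032718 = -0.00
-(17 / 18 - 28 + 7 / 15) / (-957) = -2393 / 86130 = -0.03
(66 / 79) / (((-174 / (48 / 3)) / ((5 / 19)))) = -0.02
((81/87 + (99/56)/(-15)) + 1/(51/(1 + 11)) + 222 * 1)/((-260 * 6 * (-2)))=30789611/430684800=0.07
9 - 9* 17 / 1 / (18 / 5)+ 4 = -59 / 2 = -29.50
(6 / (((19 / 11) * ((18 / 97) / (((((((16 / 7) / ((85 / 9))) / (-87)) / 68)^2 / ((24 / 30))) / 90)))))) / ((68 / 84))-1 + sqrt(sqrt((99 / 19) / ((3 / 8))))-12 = -11.07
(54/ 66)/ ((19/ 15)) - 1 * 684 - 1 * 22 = -147419/ 209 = -705.35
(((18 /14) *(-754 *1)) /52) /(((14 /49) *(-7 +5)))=261 /8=32.62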